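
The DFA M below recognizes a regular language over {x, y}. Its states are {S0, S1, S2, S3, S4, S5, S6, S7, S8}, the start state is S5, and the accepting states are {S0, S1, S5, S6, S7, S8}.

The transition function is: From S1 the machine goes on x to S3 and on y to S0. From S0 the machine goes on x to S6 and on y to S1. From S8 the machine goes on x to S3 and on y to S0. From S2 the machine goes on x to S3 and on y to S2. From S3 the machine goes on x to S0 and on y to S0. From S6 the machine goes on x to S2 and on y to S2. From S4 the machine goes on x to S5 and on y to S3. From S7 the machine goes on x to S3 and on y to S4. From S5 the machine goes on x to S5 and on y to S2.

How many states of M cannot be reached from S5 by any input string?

BFS from S5 reaches {S0, S1, S2, S3, S5, S6}; the 3 state(s) S4, S7, S8 are never visited.

3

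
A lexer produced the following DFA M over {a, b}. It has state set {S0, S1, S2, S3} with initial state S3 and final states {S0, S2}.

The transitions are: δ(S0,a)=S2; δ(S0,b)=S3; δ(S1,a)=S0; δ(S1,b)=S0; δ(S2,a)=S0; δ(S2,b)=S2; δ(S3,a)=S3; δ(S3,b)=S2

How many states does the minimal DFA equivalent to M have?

First remove the unreachable states {S1}; 3 states remain.
Start with accepting vs non-accepting: {S0,S2} | {S3}.
On input b, block {S0,S2} splits into {S0} and {S2}.
No further refinement is possible. Final partition (3 blocks): {S0} | {S3} | {S2}.

3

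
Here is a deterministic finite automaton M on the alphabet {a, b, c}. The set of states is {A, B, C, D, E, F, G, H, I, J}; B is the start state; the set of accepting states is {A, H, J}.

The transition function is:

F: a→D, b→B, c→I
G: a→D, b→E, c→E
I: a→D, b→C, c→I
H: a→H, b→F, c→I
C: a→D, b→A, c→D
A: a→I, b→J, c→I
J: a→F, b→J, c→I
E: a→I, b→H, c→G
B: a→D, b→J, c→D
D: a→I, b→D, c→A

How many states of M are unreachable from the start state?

No path from B leads to E, G, H; the other 7 states are all reachable.

3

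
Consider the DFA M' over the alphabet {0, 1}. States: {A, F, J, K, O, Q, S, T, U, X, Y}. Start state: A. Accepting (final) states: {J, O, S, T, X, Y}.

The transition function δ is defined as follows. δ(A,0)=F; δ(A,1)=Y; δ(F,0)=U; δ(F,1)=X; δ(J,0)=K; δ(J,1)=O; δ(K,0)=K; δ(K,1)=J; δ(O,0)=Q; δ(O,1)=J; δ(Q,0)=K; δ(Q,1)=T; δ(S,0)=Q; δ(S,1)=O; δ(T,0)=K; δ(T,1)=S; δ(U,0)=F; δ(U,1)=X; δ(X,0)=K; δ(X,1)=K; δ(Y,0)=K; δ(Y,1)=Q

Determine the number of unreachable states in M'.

0

Exploring from A, all states are eventually visited, so none are unreachable.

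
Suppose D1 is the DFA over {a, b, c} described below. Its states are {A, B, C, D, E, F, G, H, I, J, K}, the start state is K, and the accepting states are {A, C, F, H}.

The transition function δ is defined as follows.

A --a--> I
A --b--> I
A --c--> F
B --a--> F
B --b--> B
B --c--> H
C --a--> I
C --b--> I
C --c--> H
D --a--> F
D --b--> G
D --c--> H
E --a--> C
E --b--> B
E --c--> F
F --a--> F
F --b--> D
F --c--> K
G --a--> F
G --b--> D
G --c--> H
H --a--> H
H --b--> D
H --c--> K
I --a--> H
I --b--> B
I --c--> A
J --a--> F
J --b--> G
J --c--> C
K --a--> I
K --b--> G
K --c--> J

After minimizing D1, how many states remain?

Reachable states from the start: {A,B,C,D,F,G,H,I,J,K}. Unreachable: {E} — drop them.
P0 = {A,C,F,H} | {B,D,G,I,J,K}.
On input a, block {A,C,F,H} splits into {A,C} and {F,H}.
Refine {B,D,G,I,J,K} on symbol a: members go to different blocks, giving {B,D,G,I,J} and {K}.
Refine {B,D,G,I,J} on symbol c: members go to different blocks, giving {B,D,G} and {I,J}.
Stable partition: {A,C} | {B,D,G} | {F,H} | {K} | {I,J} — 5 equivalence classes.

5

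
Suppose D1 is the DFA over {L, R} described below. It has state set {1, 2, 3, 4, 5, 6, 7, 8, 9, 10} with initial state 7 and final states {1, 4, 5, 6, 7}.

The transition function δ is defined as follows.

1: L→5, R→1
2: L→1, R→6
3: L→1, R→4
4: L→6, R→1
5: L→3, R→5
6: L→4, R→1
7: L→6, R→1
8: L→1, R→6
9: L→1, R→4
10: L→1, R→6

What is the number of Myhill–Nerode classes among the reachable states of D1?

States {2,8,9,10} cannot be reached from the start state, so discard them.
Initial partition by acceptance: {1,4,5,6,7} | {3}.
Refine {1,4,5,6,7} on symbol L: members go to different blocks, giving {1,4,6,7} and {5}.
On input L, block {1,4,6,7} splits into {4,6,7} and {1}.
No further refinement is possible. Final partition (4 blocks): {4,6,7} | {3} | {5} | {1}.

4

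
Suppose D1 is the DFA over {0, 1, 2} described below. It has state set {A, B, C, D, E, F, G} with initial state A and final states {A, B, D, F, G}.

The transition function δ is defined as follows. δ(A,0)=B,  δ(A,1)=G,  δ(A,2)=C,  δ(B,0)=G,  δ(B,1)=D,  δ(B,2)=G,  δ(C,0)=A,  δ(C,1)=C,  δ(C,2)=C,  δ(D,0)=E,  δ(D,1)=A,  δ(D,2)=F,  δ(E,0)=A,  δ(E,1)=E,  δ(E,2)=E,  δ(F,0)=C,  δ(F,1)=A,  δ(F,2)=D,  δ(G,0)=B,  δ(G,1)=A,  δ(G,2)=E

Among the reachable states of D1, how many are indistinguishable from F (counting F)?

All states are reachable from the start state.
P0 = {A,B,D,F,G} | {C,E}.
On input 0, block {A,B,D,F,G} splits into {A,B,G} and {D,F}.
Split {A,B,G} by δ(·,1) → {A,G} and {B}.
The partition is now stable with 4 blocks: {A,G} | {C,E} | {D,F} | {B}.
The equivalence class containing F is {D,F}, of size 2.

2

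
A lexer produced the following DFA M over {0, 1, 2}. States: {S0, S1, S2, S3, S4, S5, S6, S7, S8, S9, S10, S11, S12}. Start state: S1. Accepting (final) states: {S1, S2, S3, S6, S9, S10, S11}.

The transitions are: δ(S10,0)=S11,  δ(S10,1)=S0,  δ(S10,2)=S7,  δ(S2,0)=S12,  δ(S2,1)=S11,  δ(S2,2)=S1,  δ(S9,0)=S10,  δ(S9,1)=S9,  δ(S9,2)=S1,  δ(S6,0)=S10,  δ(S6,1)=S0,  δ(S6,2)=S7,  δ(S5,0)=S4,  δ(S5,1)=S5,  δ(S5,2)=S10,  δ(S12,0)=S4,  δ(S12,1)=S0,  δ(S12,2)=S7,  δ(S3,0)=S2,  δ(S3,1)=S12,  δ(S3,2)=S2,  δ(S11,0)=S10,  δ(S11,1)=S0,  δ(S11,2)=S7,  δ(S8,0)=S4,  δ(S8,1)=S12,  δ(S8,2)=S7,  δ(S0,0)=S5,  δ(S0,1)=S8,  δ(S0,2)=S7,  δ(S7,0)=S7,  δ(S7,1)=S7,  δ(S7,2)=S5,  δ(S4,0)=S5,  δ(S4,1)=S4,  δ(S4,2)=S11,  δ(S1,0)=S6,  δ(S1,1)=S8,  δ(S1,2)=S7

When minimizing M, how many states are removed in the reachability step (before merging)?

3

BFS from S1 reaches {S0, S1, S4, S5, S6, S7, S8, S10, S11, S12}; the 3 state(s) S2, S3, S9 are never visited.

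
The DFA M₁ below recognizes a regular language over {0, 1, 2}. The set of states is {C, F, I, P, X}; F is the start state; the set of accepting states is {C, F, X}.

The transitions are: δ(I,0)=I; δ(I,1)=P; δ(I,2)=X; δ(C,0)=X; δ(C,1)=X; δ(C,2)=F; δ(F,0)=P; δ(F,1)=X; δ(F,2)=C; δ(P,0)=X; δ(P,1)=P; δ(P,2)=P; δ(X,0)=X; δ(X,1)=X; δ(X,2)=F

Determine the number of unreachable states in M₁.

Starting at F and following transitions, the reachable set is {C, F, P, X}. That leaves I unreachable — 1 in total.

1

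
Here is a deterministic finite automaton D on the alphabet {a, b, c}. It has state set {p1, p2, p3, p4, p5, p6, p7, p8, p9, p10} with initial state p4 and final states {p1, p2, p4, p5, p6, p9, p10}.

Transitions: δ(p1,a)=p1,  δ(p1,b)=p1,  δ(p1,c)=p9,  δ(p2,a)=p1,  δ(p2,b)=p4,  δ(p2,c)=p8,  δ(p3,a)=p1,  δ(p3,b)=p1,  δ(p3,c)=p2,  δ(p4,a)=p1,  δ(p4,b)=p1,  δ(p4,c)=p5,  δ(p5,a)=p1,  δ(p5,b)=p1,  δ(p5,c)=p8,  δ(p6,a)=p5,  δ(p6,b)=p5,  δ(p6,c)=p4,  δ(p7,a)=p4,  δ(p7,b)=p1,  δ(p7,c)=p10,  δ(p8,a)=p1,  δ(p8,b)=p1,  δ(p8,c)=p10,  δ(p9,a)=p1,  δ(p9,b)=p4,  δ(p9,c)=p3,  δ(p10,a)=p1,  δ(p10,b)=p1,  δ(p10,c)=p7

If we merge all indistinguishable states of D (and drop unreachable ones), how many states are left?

Reachable states from the start: {p1,p2,p3,p4,p5,p7,p8,p9,p10}. Unreachable: {p6} — drop them.
P0 = {p1,p2,p4,p5,p9,p10} | {p3,p7,p8}.
Refine {p1,p2,p4,p5,p9,p10} on symbol c: members go to different blocks, giving {p2,p5,p9,p10} and {p1,p4}.
The partition is now stable with 3 blocks: {p2,p5,p9,p10} | {p3,p7,p8} | {p1,p4}.

3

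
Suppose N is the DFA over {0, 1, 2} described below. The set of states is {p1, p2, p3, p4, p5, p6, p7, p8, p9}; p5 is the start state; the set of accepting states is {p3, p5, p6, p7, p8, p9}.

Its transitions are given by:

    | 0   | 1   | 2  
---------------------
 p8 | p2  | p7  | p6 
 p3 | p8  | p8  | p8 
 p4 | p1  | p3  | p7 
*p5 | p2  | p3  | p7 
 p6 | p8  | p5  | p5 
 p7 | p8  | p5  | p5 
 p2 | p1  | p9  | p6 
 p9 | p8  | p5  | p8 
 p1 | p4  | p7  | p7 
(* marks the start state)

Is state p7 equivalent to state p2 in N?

No

P0 = {p3,p5,p6,p7,p8,p9} | {p1,p2,p4}.
On input 0, block {p3,p5,p6,p7,p8,p9} splits into {p3,p6,p7,p9} and {p5,p8}.
Stable partition: {p3,p6,p7,p9} | {p1,p2,p4} | {p5,p8} — 3 equivalence classes.
p7 and p2 end up in different blocks, so they are distinguishable. For instance, the string 'ε' is accepted from only p7.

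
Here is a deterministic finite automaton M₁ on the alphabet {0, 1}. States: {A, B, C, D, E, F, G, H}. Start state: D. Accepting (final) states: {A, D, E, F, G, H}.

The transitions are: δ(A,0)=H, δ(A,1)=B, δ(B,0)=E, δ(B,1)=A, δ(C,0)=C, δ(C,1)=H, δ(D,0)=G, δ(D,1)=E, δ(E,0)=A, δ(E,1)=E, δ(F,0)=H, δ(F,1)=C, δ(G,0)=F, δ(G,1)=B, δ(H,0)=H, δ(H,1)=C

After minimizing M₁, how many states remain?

Initial partition by acceptance: {A,D,E,F,G,H} | {B,C}.
Refine {A,D,E,F,G,H} on symbol 1: members go to different blocks, giving {A,F,G,H} and {D,E}.
Split {B,C} by δ(·,0) → {B} and {C}.
Refine {A,F,G,H} on symbol 1: members go to different blocks, giving {A,G} and {F,H}.
The partition is now stable with 5 blocks: {A,G} | {B} | {D,E} | {C} | {F,H}.

5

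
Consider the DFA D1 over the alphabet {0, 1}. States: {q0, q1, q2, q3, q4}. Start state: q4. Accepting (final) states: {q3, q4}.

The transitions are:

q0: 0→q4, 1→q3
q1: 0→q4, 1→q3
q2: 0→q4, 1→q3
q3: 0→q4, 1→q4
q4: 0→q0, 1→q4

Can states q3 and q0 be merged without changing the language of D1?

States {q1,q2} cannot be reached from the start state, so discard them.
Start with accepting vs non-accepting: {q3,q4} | {q0}.
Split {q3,q4} by δ(·,0) → {q3} and {q4}.
The partition is now stable with 3 blocks: {q3} | {q0} | {q4}.
q3 and q0 end up in different blocks, so they are distinguishable. For instance, the string 'ε' is accepted from only q3.

No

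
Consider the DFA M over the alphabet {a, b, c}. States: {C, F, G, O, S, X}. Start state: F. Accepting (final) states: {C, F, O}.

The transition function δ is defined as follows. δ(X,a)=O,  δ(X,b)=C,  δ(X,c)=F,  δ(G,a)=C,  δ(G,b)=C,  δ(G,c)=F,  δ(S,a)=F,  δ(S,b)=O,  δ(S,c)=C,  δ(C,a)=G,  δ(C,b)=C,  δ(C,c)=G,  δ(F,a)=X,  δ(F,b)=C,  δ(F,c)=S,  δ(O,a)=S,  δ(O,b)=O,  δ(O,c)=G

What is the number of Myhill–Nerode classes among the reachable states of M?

2

All states are reachable from the start state.
Start with accepting vs non-accepting: {C,F,O} | {G,S,X}.
No further refinement is possible. Final partition (2 blocks): {C,F,O} | {G,S,X}.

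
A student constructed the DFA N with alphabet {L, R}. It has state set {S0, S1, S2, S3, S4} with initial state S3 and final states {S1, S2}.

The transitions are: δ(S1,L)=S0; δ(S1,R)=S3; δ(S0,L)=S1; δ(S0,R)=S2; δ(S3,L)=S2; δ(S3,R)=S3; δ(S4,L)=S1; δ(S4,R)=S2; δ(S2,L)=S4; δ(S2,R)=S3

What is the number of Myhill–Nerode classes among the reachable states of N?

3

Every state is reachable, so we keep all 5.
P0 = {S1,S2} | {S0,S3,S4}.
Refine {S0,S3,S4} on symbol R: members go to different blocks, giving {S0,S4} and {S3}.
Stable partition: {S1,S2} | {S0,S4} | {S3} — 3 equivalence classes.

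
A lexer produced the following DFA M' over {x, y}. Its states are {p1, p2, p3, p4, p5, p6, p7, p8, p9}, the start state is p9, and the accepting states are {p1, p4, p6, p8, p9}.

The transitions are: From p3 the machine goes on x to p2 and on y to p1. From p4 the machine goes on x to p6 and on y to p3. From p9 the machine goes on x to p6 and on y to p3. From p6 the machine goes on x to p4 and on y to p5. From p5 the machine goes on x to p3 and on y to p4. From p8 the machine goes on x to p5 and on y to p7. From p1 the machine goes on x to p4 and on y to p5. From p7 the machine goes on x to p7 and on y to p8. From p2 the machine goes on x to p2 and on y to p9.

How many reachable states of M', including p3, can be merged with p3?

3

Reachable states from the start: {p1,p2,p3,p4,p5,p6,p9}. Unreachable: {p7,p8} — drop them.
P0 = {p1,p4,p6,p9} | {p2,p3,p5}.
Stable partition: {p1,p4,p6,p9} | {p2,p3,p5} — 2 equivalence classes.
State p3 belongs to the block {p2,p3,p5}, which has 3 states.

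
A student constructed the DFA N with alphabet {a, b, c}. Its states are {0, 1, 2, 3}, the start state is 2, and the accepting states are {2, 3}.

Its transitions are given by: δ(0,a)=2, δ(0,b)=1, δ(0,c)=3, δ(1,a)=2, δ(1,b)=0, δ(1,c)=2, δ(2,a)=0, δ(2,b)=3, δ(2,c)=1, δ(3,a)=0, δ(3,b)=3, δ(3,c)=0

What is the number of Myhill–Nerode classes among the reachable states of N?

All states are reachable from the start state.
Initial partition by acceptance: {2,3} | {0,1}.
Stable partition: {2,3} | {0,1} — 2 equivalence classes.

2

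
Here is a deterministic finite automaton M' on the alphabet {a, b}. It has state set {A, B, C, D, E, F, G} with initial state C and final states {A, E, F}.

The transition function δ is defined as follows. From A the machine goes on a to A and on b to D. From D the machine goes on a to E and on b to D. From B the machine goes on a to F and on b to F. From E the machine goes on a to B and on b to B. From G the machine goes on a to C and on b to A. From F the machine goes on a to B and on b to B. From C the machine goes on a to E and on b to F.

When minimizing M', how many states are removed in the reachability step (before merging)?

3

No path from C leads to A, D, G; the other 4 states are all reachable.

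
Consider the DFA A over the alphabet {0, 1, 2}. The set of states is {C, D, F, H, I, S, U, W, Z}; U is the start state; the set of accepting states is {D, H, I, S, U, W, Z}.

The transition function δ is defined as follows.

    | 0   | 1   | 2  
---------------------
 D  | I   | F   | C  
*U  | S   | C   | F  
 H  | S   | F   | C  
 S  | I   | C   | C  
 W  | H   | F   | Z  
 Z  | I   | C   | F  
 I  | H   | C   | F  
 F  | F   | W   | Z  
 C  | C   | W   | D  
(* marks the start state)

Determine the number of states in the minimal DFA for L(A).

3

Every state is reachable, so we keep all 9.
Start with accepting vs non-accepting: {D,H,I,S,U,W,Z} | {C,F}.
Refine {D,H,I,S,U,W,Z} on symbol 2: members go to different blocks, giving {D,H,I,S,U,Z} and {W}.
The partition is now stable with 3 blocks: {D,H,I,S,U,Z} | {C,F} | {W}.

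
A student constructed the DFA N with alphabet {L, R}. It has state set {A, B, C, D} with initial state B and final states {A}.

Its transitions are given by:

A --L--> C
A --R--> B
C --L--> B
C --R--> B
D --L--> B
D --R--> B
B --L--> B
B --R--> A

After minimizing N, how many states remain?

3

Reachable states from the start: {A,B,C}. Unreachable: {D} — drop them.
Initial partition by acceptance: {A} | {B,C}.
Refine {B,C} on symbol R: members go to different blocks, giving {B} and {C}.
No further refinement is possible. Final partition (3 blocks): {A} | {B} | {C}.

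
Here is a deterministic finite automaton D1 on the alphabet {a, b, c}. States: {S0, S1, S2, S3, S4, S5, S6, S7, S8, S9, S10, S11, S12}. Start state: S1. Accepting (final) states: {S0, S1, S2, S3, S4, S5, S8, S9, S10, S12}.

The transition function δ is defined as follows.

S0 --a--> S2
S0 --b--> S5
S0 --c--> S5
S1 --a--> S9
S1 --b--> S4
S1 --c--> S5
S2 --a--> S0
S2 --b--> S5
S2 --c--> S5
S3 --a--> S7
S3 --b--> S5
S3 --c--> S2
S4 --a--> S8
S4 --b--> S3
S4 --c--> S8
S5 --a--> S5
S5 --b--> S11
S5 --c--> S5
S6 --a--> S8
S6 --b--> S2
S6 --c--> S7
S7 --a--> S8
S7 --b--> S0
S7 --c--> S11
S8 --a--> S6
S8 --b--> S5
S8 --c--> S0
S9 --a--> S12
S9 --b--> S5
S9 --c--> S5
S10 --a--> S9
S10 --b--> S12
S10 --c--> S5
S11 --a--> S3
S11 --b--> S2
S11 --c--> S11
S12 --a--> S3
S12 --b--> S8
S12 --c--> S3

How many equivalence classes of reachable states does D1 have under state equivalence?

Reachable states from the start: {S0,S1,S2,S3,S4,S5,S6,S7,S8,S9,S11,S12}. Unreachable: {S10} — drop them.
P0 = {S0,S1,S2,S3,S4,S5,S8,S9,S12} | {S6,S7,S11}.
On input a, block {S0,S1,S2,S3,S4,S5,S8,S9,S12} splits into {S0,S1,S2,S4,S5,S9,S12} and {S3,S8}.
On input a, block {S0,S1,S2,S4,S5,S9,S12} splits into {S0,S1,S2,S5,S9} and {S4,S12}.
Refine {S0,S1,S2,S5,S9} on symbol a: members go to different blocks, giving {S0,S1,S2,S5} and {S9}.
On input a, block {S0,S1,S2,S5} splits into {S0,S2,S5} and {S1}.
On input b, block {S0,S2,S5} splits into {S0,S2} and {S5}.
The partition is now stable with 7 blocks: {S0,S2} | {S6,S7,S11} | {S3,S8} | {S4,S12} | {S9} | {S1} | {S5}.

7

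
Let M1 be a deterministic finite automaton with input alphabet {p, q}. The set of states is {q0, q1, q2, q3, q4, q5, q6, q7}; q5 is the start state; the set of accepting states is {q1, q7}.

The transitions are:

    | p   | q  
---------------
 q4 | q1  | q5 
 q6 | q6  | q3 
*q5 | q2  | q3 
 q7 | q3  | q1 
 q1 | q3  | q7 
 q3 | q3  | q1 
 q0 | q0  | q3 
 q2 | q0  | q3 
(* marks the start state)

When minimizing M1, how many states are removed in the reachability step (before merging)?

2

No path from q5 leads to q4, q6; the other 6 states are all reachable.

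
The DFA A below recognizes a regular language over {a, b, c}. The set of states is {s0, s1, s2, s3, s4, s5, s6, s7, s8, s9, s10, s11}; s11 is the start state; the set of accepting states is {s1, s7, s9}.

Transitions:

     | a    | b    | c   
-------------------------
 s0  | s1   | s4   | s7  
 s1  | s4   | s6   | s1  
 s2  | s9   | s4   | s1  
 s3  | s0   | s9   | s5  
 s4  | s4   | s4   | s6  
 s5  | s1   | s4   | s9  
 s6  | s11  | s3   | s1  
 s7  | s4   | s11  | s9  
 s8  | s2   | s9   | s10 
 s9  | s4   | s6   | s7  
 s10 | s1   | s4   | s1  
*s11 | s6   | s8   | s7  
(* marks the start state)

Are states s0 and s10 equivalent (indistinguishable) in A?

Yes

Start with accepting vs non-accepting: {s1,s7,s9} | {s0,s2,s3,s4,s5,s6,s8,s10,s11}.
Refine {s0,s2,s3,s4,s5,s6,s8,s10,s11} on symbol a: members go to different blocks, giving {s3,s4,s6,s8,s11} and {s0,s2,s5,s10}.
On input a, block {s3,s4,s6,s8,s11} splits into {s4,s6,s11} and {s3,s8}.
Split {s4,s6,s11} by δ(·,b) → {s6,s11} and {s4}.
The partition is now stable with 5 blocks: {s1,s7,s9} | {s6,s11} | {s0,s2,s5,s10} | {s3,s8} | {s4}.
s0 and s10 lie in the same block of the stable partition, so they are equivalent — no string distinguishes them.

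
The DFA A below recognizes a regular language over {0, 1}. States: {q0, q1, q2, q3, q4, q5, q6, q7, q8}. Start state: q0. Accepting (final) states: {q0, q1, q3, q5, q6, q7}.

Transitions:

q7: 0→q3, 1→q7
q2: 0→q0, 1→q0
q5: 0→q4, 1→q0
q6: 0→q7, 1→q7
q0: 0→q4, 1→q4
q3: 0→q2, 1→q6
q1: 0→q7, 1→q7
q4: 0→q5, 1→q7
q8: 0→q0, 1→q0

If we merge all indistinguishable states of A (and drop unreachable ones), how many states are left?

7

First remove the unreachable states {q1,q8}; 7 states remain.
Start with accepting vs non-accepting: {q0,q3,q5,q6,q7} | {q2,q4}.
Split {q0,q3,q5,q6,q7} by δ(·,0) → {q0,q3,q5} and {q6,q7}.
Split {q0,q3,q5} by δ(·,1) → {q0} and {q3} and {q5}.
Refine {q2,q4} on symbol 0: members go to different blocks, giving {q2} and {q4}.
Refine {q6,q7} on symbol 0: members go to different blocks, giving {q6} and {q7}.
The partition is now stable with 7 blocks: {q0} | {q2} | {q6} | {q3} | {q5} | {q4} | {q7}.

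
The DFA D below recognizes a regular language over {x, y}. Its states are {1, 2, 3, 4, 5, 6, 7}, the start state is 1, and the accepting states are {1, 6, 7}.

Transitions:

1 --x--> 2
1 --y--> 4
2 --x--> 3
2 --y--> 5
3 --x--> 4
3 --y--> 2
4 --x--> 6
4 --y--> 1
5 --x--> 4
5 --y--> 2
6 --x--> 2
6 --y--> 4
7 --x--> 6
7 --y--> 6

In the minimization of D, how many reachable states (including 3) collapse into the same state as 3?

First remove the unreachable states {7}; 6 states remain.
Initial partition by acceptance: {1,6} | {2,3,4,5}.
On input x, block {2,3,4,5} splits into {2,3,5} and {4}.
On input x, block {2,3,5} splits into {3,5} and {2}.
The partition is now stable with 4 blocks: {1,6} | {3,5} | {4} | {2}.
State 3 belongs to the block {3,5}, which has 2 states.

2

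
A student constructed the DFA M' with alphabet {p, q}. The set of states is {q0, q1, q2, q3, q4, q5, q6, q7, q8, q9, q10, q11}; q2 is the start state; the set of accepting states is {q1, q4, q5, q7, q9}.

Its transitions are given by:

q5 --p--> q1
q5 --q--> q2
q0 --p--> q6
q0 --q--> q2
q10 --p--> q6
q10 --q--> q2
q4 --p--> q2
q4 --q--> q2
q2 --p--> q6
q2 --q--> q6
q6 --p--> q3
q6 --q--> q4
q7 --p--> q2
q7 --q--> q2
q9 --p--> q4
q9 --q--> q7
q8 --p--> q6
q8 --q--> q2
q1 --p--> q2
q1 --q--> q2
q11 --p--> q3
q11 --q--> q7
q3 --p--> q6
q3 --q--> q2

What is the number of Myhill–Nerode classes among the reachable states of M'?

Reachable states from the start: {q2,q3,q4,q6}. Unreachable: {q0,q1,q5,q7,q8,q9,q10,q11} — drop them.
Initial partition by acceptance: {q4} | {q2,q3,q6}.
Split {q2,q3,q6} by δ(·,q) → {q2,q3} and {q6}.
On input q, block {q2,q3} splits into {q2} and {q3}.
The partition is now stable with 4 blocks: {q4} | {q2} | {q6} | {q3}.

4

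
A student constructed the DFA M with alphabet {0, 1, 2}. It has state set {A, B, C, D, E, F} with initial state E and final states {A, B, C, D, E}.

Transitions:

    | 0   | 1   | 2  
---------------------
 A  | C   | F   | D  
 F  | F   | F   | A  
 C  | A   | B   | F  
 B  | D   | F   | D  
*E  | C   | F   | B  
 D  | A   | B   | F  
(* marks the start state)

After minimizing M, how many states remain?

Start with accepting vs non-accepting: {A,B,C,D,E} | {F}.
Split {A,B,C,D,E} by δ(·,1) → {A,B,E} and {C,D}.
Split {A,B,E} by δ(·,2) → {A,B} and {E}.
No further refinement is possible. Final partition (4 blocks): {A,B} | {F} | {C,D} | {E}.

4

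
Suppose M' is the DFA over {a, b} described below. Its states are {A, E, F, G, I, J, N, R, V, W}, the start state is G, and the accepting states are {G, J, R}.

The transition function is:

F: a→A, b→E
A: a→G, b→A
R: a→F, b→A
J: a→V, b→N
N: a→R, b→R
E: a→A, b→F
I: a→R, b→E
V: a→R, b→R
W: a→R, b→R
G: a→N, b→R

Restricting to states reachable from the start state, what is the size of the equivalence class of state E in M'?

States {I,J,V,W} cannot be reached from the start state, so discard them.
P0 = {G,R} | {A,E,F,N}.
Refine {G,R} on symbol b: members go to different blocks, giving {G} and {R}.
Split {A,E,F,N} by δ(·,a) → {E,F} and {A} and {N}.
No further refinement is possible. Final partition (5 blocks): {G} | {E,F} | {R} | {A} | {N}.
State E belongs to the block {E,F}, which has 2 states.

2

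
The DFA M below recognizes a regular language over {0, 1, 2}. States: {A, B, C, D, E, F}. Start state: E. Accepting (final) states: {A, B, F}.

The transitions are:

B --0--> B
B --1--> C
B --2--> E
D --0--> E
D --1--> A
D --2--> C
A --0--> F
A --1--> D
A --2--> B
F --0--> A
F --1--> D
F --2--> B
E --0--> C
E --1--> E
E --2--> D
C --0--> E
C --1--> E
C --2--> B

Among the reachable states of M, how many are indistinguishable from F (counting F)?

2

Every state is reachable, so we keep all 6.
Initial partition by acceptance: {A,B,F} | {C,D,E}.
Split {A,B,F} by δ(·,2) → {A,F} and {B}.
On input 1, block {C,D,E} splits into {C,E} and {D}.
On input 2, block {C,E} splits into {C} and {E}.
Stable partition: {A,F} | {C} | {B} | {D} | {E} — 5 equivalence classes.
State F belongs to the block {A,F}, which has 2 states.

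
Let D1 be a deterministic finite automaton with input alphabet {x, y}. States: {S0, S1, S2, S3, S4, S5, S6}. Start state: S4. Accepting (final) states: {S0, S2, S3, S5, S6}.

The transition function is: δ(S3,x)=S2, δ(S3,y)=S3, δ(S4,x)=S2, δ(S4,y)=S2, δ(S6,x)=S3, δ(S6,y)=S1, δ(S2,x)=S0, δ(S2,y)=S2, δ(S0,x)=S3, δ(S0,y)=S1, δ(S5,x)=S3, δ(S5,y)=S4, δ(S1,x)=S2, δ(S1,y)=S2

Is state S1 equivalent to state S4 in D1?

Yes

Reachable states from the start: {S0,S1,S2,S3,S4}. Unreachable: {S5,S6} — drop them.
P0 = {S0,S2,S3} | {S1,S4}.
Split {S0,S2,S3} by δ(·,y) → {S2,S3} and {S0}.
Refine {S2,S3} on symbol x: members go to different blocks, giving {S2} and {S3}.
Stable partition: {S2} | {S1,S4} | {S0} | {S3} — 4 equivalence classes.
S1 and S4 lie in the same block of the stable partition, so they are equivalent — no string distinguishes them.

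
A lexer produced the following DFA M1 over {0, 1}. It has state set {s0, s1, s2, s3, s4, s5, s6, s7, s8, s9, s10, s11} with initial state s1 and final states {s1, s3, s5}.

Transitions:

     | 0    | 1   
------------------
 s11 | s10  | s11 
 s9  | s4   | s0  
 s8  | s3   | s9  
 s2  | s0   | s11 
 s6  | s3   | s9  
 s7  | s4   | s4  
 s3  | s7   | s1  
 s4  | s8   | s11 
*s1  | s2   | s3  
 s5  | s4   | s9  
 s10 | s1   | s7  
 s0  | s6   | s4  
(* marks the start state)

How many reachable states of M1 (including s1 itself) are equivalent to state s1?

Reachable states from the start: {s0,s1,s2,s3,s4,s6,s7,s8,s9,s10,s11}. Unreachable: {s5} — drop them.
P0 = {s1,s3} | {s0,s2,s4,s6,s7,s8,s9,s10,s11}.
Split {s0,s2,s4,s6,s7,s8,s9,s10,s11} by δ(·,0) → {s0,s2,s4,s7,s9,s11} and {s6,s8,s10}.
On input 0, block {s0,s2,s4,s7,s9,s11} splits into {s0,s4,s11} and {s2,s7,s9}.
The partition is now stable with 4 blocks: {s1,s3} | {s0,s4,s11} | {s6,s8,s10} | {s2,s7,s9}.
State s1 belongs to the block {s1,s3}, which has 2 states.

2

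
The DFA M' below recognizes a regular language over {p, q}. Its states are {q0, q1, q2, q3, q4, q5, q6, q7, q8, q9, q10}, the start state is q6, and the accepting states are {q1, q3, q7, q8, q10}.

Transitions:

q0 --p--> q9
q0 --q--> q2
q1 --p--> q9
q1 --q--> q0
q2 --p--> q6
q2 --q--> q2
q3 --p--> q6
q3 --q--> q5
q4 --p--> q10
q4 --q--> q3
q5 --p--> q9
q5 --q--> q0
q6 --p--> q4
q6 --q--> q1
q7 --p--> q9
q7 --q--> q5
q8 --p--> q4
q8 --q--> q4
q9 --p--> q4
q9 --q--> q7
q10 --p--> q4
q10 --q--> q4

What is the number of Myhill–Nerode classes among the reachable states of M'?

States {q8} cannot be reached from the start state, so discard them.
P0 = {q1,q3,q7,q10} | {q0,q2,q4,q5,q6,q9}.
Split {q0,q2,q4,q5,q6,q9} by δ(·,p) → {q0,q2,q5,q6,q9} and {q4}.
On input p, block {q1,q3,q7,q10} splits into {q1,q3,q7} and {q10}.
On input p, block {q0,q2,q5,q6,q9} splits into {q0,q2,q5} and {q6,q9}.
Stable partition: {q1,q3,q7} | {q0,q2,q5} | {q4} | {q10} | {q6,q9} — 5 equivalence classes.

5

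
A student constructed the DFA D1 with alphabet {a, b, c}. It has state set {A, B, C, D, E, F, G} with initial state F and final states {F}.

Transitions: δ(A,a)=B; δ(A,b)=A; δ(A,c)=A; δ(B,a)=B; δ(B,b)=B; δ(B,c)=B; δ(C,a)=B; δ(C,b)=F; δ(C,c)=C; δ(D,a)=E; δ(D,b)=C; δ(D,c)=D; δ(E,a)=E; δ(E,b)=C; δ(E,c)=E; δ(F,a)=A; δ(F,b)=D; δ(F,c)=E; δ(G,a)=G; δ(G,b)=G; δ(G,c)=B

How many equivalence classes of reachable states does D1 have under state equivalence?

First remove the unreachable states {G}; 6 states remain.
Initial partition by acceptance: {F} | {A,B,C,D,E}.
Refine {A,B,C,D,E} on symbol b: members go to different blocks, giving {A,B,D,E} and {C}.
Refine {A,B,D,E} on symbol b: members go to different blocks, giving {A,B} and {D,E}.
Stable partition: {F} | {A,B} | {C} | {D,E} — 4 equivalence classes.

4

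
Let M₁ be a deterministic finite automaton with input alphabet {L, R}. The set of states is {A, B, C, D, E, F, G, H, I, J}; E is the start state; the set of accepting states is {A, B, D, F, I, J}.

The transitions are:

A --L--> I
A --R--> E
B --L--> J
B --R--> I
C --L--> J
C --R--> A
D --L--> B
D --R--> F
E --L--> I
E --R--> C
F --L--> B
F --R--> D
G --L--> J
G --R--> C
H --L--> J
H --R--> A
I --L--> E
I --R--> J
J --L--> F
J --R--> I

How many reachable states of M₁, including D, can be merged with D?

Reachable states from the start: {A,B,C,D,E,F,I,J}. Unreachable: {G,H} — drop them.
Initial partition by acceptance: {A,B,D,F,I,J} | {C,E}.
Refine {A,B,D,F,I,J} on symbol L: members go to different blocks, giving {A,B,D,F,J} and {I}.
Refine {A,B,D,F,J} on symbol L: members go to different blocks, giving {B,D,F,J} and {A}.
Refine {B,D,F,J} on symbol R: members go to different blocks, giving {B,J} and {D,F}.
On input L, block {B,J} splits into {B} and {J}.
Refine {C,E} on symbol L: members go to different blocks, giving {C} and {E}.
No further refinement is possible. Final partition (7 blocks): {B} | {C} | {I} | {A} | {D,F} | {J} | {E}.
The equivalence class containing D is {D,F}, of size 2.

2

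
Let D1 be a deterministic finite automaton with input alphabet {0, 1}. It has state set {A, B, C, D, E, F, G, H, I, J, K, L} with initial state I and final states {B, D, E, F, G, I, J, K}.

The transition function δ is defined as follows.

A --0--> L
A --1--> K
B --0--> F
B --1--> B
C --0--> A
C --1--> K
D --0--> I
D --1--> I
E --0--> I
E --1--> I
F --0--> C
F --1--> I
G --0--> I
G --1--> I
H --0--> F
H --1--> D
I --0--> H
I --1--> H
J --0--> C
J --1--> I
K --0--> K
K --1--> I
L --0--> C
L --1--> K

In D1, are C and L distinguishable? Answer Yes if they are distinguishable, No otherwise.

No

Reachable states from the start: {A,C,D,F,H,I,K,L}. Unreachable: {B,E,G,J} — drop them.
Initial partition by acceptance: {D,F,I,K} | {A,C,H,L}.
Refine {D,F,I,K} on symbol 0: members go to different blocks, giving {D,K} and {F,I}.
On input 0, block {D,K} splits into {D} and {K}.
Refine {A,C,H,L} on symbol 0: members go to different blocks, giving {A,C,L} and {H}.
On input 0, block {F,I} splits into {F} and {I}.
Stable partition: {D} | {A,C,L} | {F} | {K} | {H} | {I} — 6 equivalence classes.
C and L lie in the same block of the stable partition, so they are equivalent — no string distinguishes them.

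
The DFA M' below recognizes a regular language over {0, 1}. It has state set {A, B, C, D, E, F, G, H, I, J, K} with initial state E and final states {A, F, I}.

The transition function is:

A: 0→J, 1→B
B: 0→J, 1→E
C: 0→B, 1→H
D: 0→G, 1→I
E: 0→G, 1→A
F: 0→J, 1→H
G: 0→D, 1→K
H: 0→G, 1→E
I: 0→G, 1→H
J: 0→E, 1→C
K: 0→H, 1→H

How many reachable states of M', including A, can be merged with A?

2

States {F} cannot be reached from the start state, so discard them.
Start with accepting vs non-accepting: {A,I} | {B,C,D,E,G,H,J,K}.
On input 1, block {B,C,D,E,G,H,J,K} splits into {B,C,G,H,J,K} and {D,E}.
On input 0, block {B,C,G,H,J,K} splits into {B,C,H,K} and {G,J}.
On input 0, block {B,C,H,K} splits into {B,H} and {C,K}.
No further refinement is possible. Final partition (5 blocks): {A,I} | {B,H} | {D,E} | {G,J} | {C,K}.
The equivalence class containing A is {A,I}, of size 2.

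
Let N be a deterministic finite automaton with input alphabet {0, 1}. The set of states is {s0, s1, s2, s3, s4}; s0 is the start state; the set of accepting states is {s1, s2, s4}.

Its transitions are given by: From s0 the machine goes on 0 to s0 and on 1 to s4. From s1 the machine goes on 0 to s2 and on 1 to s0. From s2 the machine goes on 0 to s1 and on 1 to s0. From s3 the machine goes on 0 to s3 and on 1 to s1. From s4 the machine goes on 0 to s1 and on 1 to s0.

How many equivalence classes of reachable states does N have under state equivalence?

States {s3} cannot be reached from the start state, so discard them.
Initial partition by acceptance: {s1,s2,s4} | {s0}.
The partition is now stable with 2 blocks: {s1,s2,s4} | {s0}.

2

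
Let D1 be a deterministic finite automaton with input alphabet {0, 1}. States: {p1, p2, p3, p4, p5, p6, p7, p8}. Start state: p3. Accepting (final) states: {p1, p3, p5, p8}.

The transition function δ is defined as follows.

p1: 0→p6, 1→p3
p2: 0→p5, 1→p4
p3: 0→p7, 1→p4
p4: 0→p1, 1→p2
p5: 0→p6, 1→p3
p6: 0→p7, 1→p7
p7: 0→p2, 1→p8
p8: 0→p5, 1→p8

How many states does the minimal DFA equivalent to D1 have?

6

Start with accepting vs non-accepting: {p1,p3,p5,p8} | {p2,p4,p6,p7}.
On input 0, block {p1,p3,p5,p8} splits into {p1,p3,p5} and {p8}.
On input 1, block {p1,p3,p5} splits into {p1,p5} and {p3}.
Refine {p2,p4,p6,p7} on symbol 0: members go to different blocks, giving {p2,p4} and {p6,p7}.
On input 0, block {p6,p7} splits into {p6} and {p7}.
No further refinement is possible. Final partition (6 blocks): {p1,p5} | {p2,p4} | {p8} | {p3} | {p6} | {p7}.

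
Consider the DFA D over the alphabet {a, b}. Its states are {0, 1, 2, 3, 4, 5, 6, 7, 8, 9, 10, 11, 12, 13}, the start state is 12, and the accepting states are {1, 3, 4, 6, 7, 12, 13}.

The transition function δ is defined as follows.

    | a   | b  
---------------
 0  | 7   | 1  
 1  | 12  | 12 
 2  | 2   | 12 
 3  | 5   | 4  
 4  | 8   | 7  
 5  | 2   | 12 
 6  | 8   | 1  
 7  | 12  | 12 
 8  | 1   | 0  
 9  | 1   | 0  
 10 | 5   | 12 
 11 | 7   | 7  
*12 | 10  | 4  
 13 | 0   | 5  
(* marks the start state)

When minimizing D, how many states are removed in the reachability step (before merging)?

BFS from 12 reaches {0, 1, 2, 4, 5, 7, 8, 10, 12}; the 5 state(s) 3, 6, 9, 11, 13 are never visited.

5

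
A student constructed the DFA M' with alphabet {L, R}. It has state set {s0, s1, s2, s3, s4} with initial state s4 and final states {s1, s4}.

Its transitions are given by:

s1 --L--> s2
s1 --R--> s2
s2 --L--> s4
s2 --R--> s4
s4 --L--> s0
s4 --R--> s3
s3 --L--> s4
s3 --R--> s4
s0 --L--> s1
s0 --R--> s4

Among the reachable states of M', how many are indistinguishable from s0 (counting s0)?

P0 = {s1,s4} | {s0,s2,s3}.
Stable partition: {s1,s4} | {s0,s2,s3} — 2 equivalence classes.
The equivalence class containing s0 is {s0,s2,s3}, of size 3.

3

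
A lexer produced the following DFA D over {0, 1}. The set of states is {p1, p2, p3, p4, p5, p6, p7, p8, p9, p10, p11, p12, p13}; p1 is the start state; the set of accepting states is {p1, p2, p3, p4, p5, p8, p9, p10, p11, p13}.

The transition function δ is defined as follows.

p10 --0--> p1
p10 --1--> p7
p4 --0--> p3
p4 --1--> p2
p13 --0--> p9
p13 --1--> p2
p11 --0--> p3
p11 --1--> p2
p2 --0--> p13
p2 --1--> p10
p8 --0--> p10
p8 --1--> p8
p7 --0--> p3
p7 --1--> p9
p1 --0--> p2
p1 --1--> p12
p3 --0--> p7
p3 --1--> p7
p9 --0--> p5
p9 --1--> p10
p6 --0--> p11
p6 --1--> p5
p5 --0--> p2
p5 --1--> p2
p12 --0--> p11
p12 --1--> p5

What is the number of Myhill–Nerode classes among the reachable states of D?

First remove the unreachable states {p4,p6,p8}; 10 states remain.
Start with accepting vs non-accepting: {p1,p2,p3,p5,p9,p10,p11,p13} | {p7,p12}.
Refine {p1,p2,p3,p5,p9,p10,p11,p13} on symbol 0: members go to different blocks, giving {p1,p2,p5,p9,p10,p11,p13} and {p3}.
Refine {p1,p2,p5,p9,p10,p11,p13} on symbol 0: members go to different blocks, giving {p1,p2,p5,p9,p10,p13} and {p11}.
Refine {p1,p2,p5,p9,p10,p13} on symbol 1: members go to different blocks, giving {p2,p5,p9,p13} and {p1,p10}.
Refine {p2,p5,p9,p13} on symbol 1: members go to different blocks, giving {p2,p9} and {p5,p13}.
Refine {p7,p12} on symbol 0: members go to different blocks, giving {p7} and {p12}.
Refine {p1,p10} on symbol 0: members go to different blocks, giving {p1} and {p10}.
No further refinement is possible. Final partition (8 blocks): {p2,p9} | {p7} | {p3} | {p11} | {p1} | {p5,p13} | {p12} | {p10}.

8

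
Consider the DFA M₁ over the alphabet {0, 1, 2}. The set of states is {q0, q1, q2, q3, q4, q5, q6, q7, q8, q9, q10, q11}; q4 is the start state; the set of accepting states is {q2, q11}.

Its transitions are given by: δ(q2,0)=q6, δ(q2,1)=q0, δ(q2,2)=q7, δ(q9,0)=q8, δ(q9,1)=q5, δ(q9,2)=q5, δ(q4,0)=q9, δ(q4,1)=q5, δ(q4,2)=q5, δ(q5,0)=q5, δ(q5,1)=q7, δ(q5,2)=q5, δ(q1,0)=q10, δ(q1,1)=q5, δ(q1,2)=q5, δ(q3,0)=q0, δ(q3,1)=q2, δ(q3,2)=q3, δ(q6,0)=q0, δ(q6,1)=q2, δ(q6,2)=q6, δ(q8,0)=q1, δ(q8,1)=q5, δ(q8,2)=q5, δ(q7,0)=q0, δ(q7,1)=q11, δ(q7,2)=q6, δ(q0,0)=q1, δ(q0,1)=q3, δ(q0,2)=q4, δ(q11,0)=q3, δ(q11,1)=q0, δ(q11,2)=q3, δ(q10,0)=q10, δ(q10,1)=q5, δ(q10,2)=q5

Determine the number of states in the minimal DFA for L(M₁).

Initial partition by acceptance: {q2,q11} | {q0,q1,q3,q4,q5,q6,q7,q8,q9,q10}.
On input 1, block {q0,q1,q3,q4,q5,q6,q7,q8,q9,q10} splits into {q0,q1,q4,q5,q8,q9,q10} and {q3,q6,q7}.
On input 1, block {q0,q1,q4,q5,q8,q9,q10} splits into {q1,q4,q8,q9,q10} and {q0,q5}.
Refine {q0,q5} on symbol 0: members go to different blocks, giving {q0} and {q5}.
The partition is now stable with 5 blocks: {q2,q11} | {q1,q4,q8,q9,q10} | {q3,q6,q7} | {q0} | {q5}.

5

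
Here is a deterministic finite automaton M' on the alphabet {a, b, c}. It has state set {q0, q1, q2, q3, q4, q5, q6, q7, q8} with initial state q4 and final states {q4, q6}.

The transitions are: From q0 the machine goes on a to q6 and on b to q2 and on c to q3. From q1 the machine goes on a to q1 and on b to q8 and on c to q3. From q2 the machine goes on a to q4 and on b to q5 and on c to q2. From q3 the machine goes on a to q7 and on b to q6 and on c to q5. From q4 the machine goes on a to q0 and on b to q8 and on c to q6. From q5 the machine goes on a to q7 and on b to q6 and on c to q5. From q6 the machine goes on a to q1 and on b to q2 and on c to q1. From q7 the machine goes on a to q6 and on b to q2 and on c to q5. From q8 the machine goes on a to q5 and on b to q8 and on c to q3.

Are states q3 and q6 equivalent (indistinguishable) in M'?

P0 = {q4,q6} | {q0,q1,q2,q3,q5,q7,q8}.
Refine {q4,q6} on symbol c: members go to different blocks, giving {q4} and {q6}.
Split {q0,q1,q2,q3,q5,q7,q8} by δ(·,a) → {q1,q3,q5,q8} and {q0,q7} and {q2}.
Split {q1,q3,q5,q8} by δ(·,a) → {q1,q8} and {q3,q5}.
Refine {q1,q8} on symbol a: members go to different blocks, giving {q1} and {q8}.
The partition is now stable with 7 blocks: {q4} | {q1} | {q6} | {q0,q7} | {q2} | {q3,q5} | {q8}.
q3 and q6 end up in different blocks, so they are distinguishable. For instance, the string 'ε' is accepted from only q6.

No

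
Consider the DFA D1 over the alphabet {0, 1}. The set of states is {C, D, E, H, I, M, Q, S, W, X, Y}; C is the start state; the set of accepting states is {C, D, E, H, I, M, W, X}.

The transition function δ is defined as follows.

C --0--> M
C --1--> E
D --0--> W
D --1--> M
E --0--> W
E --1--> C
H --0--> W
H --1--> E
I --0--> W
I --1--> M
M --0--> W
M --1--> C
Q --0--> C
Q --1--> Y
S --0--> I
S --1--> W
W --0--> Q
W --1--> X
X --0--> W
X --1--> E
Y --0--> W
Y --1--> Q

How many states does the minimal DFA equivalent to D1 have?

6

States {D,H,I,S} cannot be reached from the start state, so discard them.
Initial partition by acceptance: {C,E,M,W,X} | {Q,Y}.
Split {C,E,M,W,X} by δ(·,0) → {C,E,M,X} and {W}.
Split {C,E,M,X} by δ(·,0) → {E,M,X} and {C}.
On input 1, block {E,M,X} splits into {E,M} and {X}.
Refine {Q,Y} on symbol 0: members go to different blocks, giving {Q} and {Y}.
The partition is now stable with 6 blocks: {E,M} | {Q} | {W} | {C} | {X} | {Y}.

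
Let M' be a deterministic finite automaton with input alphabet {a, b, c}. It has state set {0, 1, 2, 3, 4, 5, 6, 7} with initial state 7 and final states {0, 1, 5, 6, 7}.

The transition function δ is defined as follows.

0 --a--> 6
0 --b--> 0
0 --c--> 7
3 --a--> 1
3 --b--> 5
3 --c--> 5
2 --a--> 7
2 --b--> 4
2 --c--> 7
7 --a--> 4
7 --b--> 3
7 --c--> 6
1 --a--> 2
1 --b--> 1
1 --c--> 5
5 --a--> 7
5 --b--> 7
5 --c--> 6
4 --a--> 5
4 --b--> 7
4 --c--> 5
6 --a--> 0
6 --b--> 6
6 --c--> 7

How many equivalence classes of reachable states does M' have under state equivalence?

Start with accepting vs non-accepting: {0,1,5,6,7} | {2,3,4}.
Refine {0,1,5,6,7} on symbol a: members go to different blocks, giving {0,5,6} and {1,7}.
Refine {0,5,6} on symbol a: members go to different blocks, giving {0,6} and {5}.
Split {2,3,4} by δ(·,a) → {2,3} and {4}.
On input b, block {2,3} splits into {2} and {3}.
Split {1,7} by δ(·,a) → {1} and {7}.
The partition is now stable with 7 blocks: {0,6} | {2} | {1} | {5} | {4} | {3} | {7}.

7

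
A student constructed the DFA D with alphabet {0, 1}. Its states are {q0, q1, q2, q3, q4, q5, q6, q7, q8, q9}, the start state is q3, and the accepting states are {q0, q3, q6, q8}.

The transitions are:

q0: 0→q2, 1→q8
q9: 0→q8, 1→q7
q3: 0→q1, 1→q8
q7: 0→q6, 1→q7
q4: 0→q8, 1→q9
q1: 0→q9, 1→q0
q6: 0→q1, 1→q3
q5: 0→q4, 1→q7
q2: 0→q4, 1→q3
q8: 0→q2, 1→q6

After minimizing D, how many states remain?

3

First remove the unreachable states {q5}; 9 states remain.
P0 = {q0,q3,q6,q8} | {q1,q2,q4,q7,q9}.
Split {q1,q2,q4,q7,q9} by δ(·,0) → {q4,q7,q9} and {q1,q2}.
Stable partition: {q0,q3,q6,q8} | {q4,q7,q9} | {q1,q2} — 3 equivalence classes.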